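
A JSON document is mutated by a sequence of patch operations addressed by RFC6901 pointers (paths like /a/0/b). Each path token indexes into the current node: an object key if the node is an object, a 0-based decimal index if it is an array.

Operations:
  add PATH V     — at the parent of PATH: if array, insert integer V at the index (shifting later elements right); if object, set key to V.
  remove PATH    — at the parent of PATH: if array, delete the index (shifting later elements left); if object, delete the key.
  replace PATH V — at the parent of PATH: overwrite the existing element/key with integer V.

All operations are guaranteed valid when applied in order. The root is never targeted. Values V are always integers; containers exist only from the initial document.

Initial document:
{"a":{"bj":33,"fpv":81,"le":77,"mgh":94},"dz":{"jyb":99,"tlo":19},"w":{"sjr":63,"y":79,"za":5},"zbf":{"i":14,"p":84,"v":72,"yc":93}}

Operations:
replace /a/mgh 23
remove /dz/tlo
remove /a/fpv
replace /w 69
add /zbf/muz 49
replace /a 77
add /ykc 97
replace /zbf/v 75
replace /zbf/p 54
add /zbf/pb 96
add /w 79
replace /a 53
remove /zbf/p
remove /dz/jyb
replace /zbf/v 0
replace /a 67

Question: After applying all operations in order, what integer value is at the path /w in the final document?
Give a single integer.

Answer: 79

Derivation:
After op 1 (replace /a/mgh 23): {"a":{"bj":33,"fpv":81,"le":77,"mgh":23},"dz":{"jyb":99,"tlo":19},"w":{"sjr":63,"y":79,"za":5},"zbf":{"i":14,"p":84,"v":72,"yc":93}}
After op 2 (remove /dz/tlo): {"a":{"bj":33,"fpv":81,"le":77,"mgh":23},"dz":{"jyb":99},"w":{"sjr":63,"y":79,"za":5},"zbf":{"i":14,"p":84,"v":72,"yc":93}}
After op 3 (remove /a/fpv): {"a":{"bj":33,"le":77,"mgh":23},"dz":{"jyb":99},"w":{"sjr":63,"y":79,"za":5},"zbf":{"i":14,"p":84,"v":72,"yc":93}}
After op 4 (replace /w 69): {"a":{"bj":33,"le":77,"mgh":23},"dz":{"jyb":99},"w":69,"zbf":{"i":14,"p":84,"v":72,"yc":93}}
After op 5 (add /zbf/muz 49): {"a":{"bj":33,"le":77,"mgh":23},"dz":{"jyb":99},"w":69,"zbf":{"i":14,"muz":49,"p":84,"v":72,"yc":93}}
After op 6 (replace /a 77): {"a":77,"dz":{"jyb":99},"w":69,"zbf":{"i":14,"muz":49,"p":84,"v":72,"yc":93}}
After op 7 (add /ykc 97): {"a":77,"dz":{"jyb":99},"w":69,"ykc":97,"zbf":{"i":14,"muz":49,"p":84,"v":72,"yc":93}}
After op 8 (replace /zbf/v 75): {"a":77,"dz":{"jyb":99},"w":69,"ykc":97,"zbf":{"i":14,"muz":49,"p":84,"v":75,"yc":93}}
After op 9 (replace /zbf/p 54): {"a":77,"dz":{"jyb":99},"w":69,"ykc":97,"zbf":{"i":14,"muz":49,"p":54,"v":75,"yc":93}}
After op 10 (add /zbf/pb 96): {"a":77,"dz":{"jyb":99},"w":69,"ykc":97,"zbf":{"i":14,"muz":49,"p":54,"pb":96,"v":75,"yc":93}}
After op 11 (add /w 79): {"a":77,"dz":{"jyb":99},"w":79,"ykc":97,"zbf":{"i":14,"muz":49,"p":54,"pb":96,"v":75,"yc":93}}
After op 12 (replace /a 53): {"a":53,"dz":{"jyb":99},"w":79,"ykc":97,"zbf":{"i":14,"muz":49,"p":54,"pb":96,"v":75,"yc":93}}
After op 13 (remove /zbf/p): {"a":53,"dz":{"jyb":99},"w":79,"ykc":97,"zbf":{"i":14,"muz":49,"pb":96,"v":75,"yc":93}}
After op 14 (remove /dz/jyb): {"a":53,"dz":{},"w":79,"ykc":97,"zbf":{"i":14,"muz":49,"pb":96,"v":75,"yc":93}}
After op 15 (replace /zbf/v 0): {"a":53,"dz":{},"w":79,"ykc":97,"zbf":{"i":14,"muz":49,"pb":96,"v":0,"yc":93}}
After op 16 (replace /a 67): {"a":67,"dz":{},"w":79,"ykc":97,"zbf":{"i":14,"muz":49,"pb":96,"v":0,"yc":93}}
Value at /w: 79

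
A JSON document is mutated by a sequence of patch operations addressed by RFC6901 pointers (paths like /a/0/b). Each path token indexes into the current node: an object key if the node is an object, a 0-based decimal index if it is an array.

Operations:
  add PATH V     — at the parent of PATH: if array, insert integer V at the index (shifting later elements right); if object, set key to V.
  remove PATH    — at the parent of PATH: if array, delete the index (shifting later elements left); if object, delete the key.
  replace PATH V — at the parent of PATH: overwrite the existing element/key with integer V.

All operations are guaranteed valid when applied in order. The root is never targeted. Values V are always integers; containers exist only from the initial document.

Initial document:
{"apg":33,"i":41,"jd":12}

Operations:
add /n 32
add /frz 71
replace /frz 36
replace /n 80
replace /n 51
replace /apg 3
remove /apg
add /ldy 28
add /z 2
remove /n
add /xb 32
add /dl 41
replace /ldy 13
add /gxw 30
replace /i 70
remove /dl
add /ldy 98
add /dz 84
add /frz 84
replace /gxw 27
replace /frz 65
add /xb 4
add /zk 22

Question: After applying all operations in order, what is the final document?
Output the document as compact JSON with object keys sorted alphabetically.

After op 1 (add /n 32): {"apg":33,"i":41,"jd":12,"n":32}
After op 2 (add /frz 71): {"apg":33,"frz":71,"i":41,"jd":12,"n":32}
After op 3 (replace /frz 36): {"apg":33,"frz":36,"i":41,"jd":12,"n":32}
After op 4 (replace /n 80): {"apg":33,"frz":36,"i":41,"jd":12,"n":80}
After op 5 (replace /n 51): {"apg":33,"frz":36,"i":41,"jd":12,"n":51}
After op 6 (replace /apg 3): {"apg":3,"frz":36,"i":41,"jd":12,"n":51}
After op 7 (remove /apg): {"frz":36,"i":41,"jd":12,"n":51}
After op 8 (add /ldy 28): {"frz":36,"i":41,"jd":12,"ldy":28,"n":51}
After op 9 (add /z 2): {"frz":36,"i":41,"jd":12,"ldy":28,"n":51,"z":2}
After op 10 (remove /n): {"frz":36,"i":41,"jd":12,"ldy":28,"z":2}
After op 11 (add /xb 32): {"frz":36,"i":41,"jd":12,"ldy":28,"xb":32,"z":2}
After op 12 (add /dl 41): {"dl":41,"frz":36,"i":41,"jd":12,"ldy":28,"xb":32,"z":2}
After op 13 (replace /ldy 13): {"dl":41,"frz":36,"i":41,"jd":12,"ldy":13,"xb":32,"z":2}
After op 14 (add /gxw 30): {"dl":41,"frz":36,"gxw":30,"i":41,"jd":12,"ldy":13,"xb":32,"z":2}
After op 15 (replace /i 70): {"dl":41,"frz":36,"gxw":30,"i":70,"jd":12,"ldy":13,"xb":32,"z":2}
After op 16 (remove /dl): {"frz":36,"gxw":30,"i":70,"jd":12,"ldy":13,"xb":32,"z":2}
After op 17 (add /ldy 98): {"frz":36,"gxw":30,"i":70,"jd":12,"ldy":98,"xb":32,"z":2}
After op 18 (add /dz 84): {"dz":84,"frz":36,"gxw":30,"i":70,"jd":12,"ldy":98,"xb":32,"z":2}
After op 19 (add /frz 84): {"dz":84,"frz":84,"gxw":30,"i":70,"jd":12,"ldy":98,"xb":32,"z":2}
After op 20 (replace /gxw 27): {"dz":84,"frz":84,"gxw":27,"i":70,"jd":12,"ldy":98,"xb":32,"z":2}
After op 21 (replace /frz 65): {"dz":84,"frz":65,"gxw":27,"i":70,"jd":12,"ldy":98,"xb":32,"z":2}
After op 22 (add /xb 4): {"dz":84,"frz":65,"gxw":27,"i":70,"jd":12,"ldy":98,"xb":4,"z":2}
After op 23 (add /zk 22): {"dz":84,"frz":65,"gxw":27,"i":70,"jd":12,"ldy":98,"xb":4,"z":2,"zk":22}

Answer: {"dz":84,"frz":65,"gxw":27,"i":70,"jd":12,"ldy":98,"xb":4,"z":2,"zk":22}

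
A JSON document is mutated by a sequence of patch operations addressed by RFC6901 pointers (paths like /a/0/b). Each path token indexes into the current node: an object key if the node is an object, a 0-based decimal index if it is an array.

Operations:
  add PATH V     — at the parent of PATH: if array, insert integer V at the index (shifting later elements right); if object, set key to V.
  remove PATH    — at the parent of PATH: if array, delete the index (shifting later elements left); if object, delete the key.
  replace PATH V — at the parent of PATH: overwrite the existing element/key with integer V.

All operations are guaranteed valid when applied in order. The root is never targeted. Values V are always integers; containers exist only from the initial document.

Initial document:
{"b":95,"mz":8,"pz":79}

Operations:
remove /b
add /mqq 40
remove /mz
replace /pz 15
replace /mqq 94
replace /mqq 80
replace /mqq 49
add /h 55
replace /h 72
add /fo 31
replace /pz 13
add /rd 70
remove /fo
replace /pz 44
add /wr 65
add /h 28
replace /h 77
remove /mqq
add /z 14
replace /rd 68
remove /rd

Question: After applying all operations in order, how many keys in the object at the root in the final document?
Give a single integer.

Answer: 4

Derivation:
After op 1 (remove /b): {"mz":8,"pz":79}
After op 2 (add /mqq 40): {"mqq":40,"mz":8,"pz":79}
After op 3 (remove /mz): {"mqq":40,"pz":79}
After op 4 (replace /pz 15): {"mqq":40,"pz":15}
After op 5 (replace /mqq 94): {"mqq":94,"pz":15}
After op 6 (replace /mqq 80): {"mqq":80,"pz":15}
After op 7 (replace /mqq 49): {"mqq":49,"pz":15}
After op 8 (add /h 55): {"h":55,"mqq":49,"pz":15}
After op 9 (replace /h 72): {"h":72,"mqq":49,"pz":15}
After op 10 (add /fo 31): {"fo":31,"h":72,"mqq":49,"pz":15}
After op 11 (replace /pz 13): {"fo":31,"h":72,"mqq":49,"pz":13}
After op 12 (add /rd 70): {"fo":31,"h":72,"mqq":49,"pz":13,"rd":70}
After op 13 (remove /fo): {"h":72,"mqq":49,"pz":13,"rd":70}
After op 14 (replace /pz 44): {"h":72,"mqq":49,"pz":44,"rd":70}
After op 15 (add /wr 65): {"h":72,"mqq":49,"pz":44,"rd":70,"wr":65}
After op 16 (add /h 28): {"h":28,"mqq":49,"pz":44,"rd":70,"wr":65}
After op 17 (replace /h 77): {"h":77,"mqq":49,"pz":44,"rd":70,"wr":65}
After op 18 (remove /mqq): {"h":77,"pz":44,"rd":70,"wr":65}
After op 19 (add /z 14): {"h":77,"pz":44,"rd":70,"wr":65,"z":14}
After op 20 (replace /rd 68): {"h":77,"pz":44,"rd":68,"wr":65,"z":14}
After op 21 (remove /rd): {"h":77,"pz":44,"wr":65,"z":14}
Size at the root: 4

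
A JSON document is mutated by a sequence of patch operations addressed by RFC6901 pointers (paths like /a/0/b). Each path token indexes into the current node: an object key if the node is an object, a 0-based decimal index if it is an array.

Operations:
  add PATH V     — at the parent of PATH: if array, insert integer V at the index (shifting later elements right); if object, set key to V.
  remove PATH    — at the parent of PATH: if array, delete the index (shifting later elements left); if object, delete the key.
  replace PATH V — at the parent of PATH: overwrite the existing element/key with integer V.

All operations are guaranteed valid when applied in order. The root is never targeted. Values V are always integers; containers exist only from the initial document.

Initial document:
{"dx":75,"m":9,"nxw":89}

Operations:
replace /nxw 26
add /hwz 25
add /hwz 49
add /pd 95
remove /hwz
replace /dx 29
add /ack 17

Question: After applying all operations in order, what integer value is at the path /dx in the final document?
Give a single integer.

After op 1 (replace /nxw 26): {"dx":75,"m":9,"nxw":26}
After op 2 (add /hwz 25): {"dx":75,"hwz":25,"m":9,"nxw":26}
After op 3 (add /hwz 49): {"dx":75,"hwz":49,"m":9,"nxw":26}
After op 4 (add /pd 95): {"dx":75,"hwz":49,"m":9,"nxw":26,"pd":95}
After op 5 (remove /hwz): {"dx":75,"m":9,"nxw":26,"pd":95}
After op 6 (replace /dx 29): {"dx":29,"m":9,"nxw":26,"pd":95}
After op 7 (add /ack 17): {"ack":17,"dx":29,"m":9,"nxw":26,"pd":95}
Value at /dx: 29

Answer: 29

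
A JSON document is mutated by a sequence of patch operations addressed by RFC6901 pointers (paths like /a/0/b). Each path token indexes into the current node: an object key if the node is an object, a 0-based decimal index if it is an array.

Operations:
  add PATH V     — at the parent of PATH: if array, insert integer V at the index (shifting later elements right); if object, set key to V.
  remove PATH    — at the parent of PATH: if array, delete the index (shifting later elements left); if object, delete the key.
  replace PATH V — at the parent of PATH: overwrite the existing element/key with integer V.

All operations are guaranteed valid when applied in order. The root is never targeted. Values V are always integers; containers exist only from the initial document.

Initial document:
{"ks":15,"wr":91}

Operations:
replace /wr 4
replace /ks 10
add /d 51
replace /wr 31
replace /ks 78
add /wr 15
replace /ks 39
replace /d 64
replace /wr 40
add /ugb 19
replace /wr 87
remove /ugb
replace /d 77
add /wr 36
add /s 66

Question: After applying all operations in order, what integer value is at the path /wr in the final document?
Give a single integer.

After op 1 (replace /wr 4): {"ks":15,"wr":4}
After op 2 (replace /ks 10): {"ks":10,"wr":4}
After op 3 (add /d 51): {"d":51,"ks":10,"wr":4}
After op 4 (replace /wr 31): {"d":51,"ks":10,"wr":31}
After op 5 (replace /ks 78): {"d":51,"ks":78,"wr":31}
After op 6 (add /wr 15): {"d":51,"ks":78,"wr":15}
After op 7 (replace /ks 39): {"d":51,"ks":39,"wr":15}
After op 8 (replace /d 64): {"d":64,"ks":39,"wr":15}
After op 9 (replace /wr 40): {"d":64,"ks":39,"wr":40}
After op 10 (add /ugb 19): {"d":64,"ks":39,"ugb":19,"wr":40}
After op 11 (replace /wr 87): {"d":64,"ks":39,"ugb":19,"wr":87}
After op 12 (remove /ugb): {"d":64,"ks":39,"wr":87}
After op 13 (replace /d 77): {"d":77,"ks":39,"wr":87}
After op 14 (add /wr 36): {"d":77,"ks":39,"wr":36}
After op 15 (add /s 66): {"d":77,"ks":39,"s":66,"wr":36}
Value at /wr: 36

Answer: 36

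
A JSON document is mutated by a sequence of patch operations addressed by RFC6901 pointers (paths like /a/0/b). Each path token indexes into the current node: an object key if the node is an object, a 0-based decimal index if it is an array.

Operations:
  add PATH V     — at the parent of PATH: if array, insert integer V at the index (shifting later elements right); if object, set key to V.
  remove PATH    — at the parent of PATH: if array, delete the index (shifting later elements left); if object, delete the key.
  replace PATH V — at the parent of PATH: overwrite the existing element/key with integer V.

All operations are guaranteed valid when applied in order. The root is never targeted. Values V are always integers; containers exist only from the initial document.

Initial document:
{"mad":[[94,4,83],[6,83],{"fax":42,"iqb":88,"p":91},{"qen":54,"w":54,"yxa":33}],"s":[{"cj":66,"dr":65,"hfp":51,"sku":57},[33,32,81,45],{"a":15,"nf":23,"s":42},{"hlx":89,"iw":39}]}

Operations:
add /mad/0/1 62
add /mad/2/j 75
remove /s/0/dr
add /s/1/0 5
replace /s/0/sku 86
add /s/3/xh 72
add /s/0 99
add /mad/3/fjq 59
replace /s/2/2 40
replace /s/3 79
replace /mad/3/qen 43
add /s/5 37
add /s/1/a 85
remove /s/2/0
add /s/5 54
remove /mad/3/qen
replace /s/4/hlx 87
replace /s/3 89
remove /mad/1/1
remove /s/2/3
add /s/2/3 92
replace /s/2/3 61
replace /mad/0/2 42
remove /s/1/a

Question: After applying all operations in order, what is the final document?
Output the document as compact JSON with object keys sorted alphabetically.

After op 1 (add /mad/0/1 62): {"mad":[[94,62,4,83],[6,83],{"fax":42,"iqb":88,"p":91},{"qen":54,"w":54,"yxa":33}],"s":[{"cj":66,"dr":65,"hfp":51,"sku":57},[33,32,81,45],{"a":15,"nf":23,"s":42},{"hlx":89,"iw":39}]}
After op 2 (add /mad/2/j 75): {"mad":[[94,62,4,83],[6,83],{"fax":42,"iqb":88,"j":75,"p":91},{"qen":54,"w":54,"yxa":33}],"s":[{"cj":66,"dr":65,"hfp":51,"sku":57},[33,32,81,45],{"a":15,"nf":23,"s":42},{"hlx":89,"iw":39}]}
After op 3 (remove /s/0/dr): {"mad":[[94,62,4,83],[6,83],{"fax":42,"iqb":88,"j":75,"p":91},{"qen":54,"w":54,"yxa":33}],"s":[{"cj":66,"hfp":51,"sku":57},[33,32,81,45],{"a":15,"nf":23,"s":42},{"hlx":89,"iw":39}]}
After op 4 (add /s/1/0 5): {"mad":[[94,62,4,83],[6,83],{"fax":42,"iqb":88,"j":75,"p":91},{"qen":54,"w":54,"yxa":33}],"s":[{"cj":66,"hfp":51,"sku":57},[5,33,32,81,45],{"a":15,"nf":23,"s":42},{"hlx":89,"iw":39}]}
After op 5 (replace /s/0/sku 86): {"mad":[[94,62,4,83],[6,83],{"fax":42,"iqb":88,"j":75,"p":91},{"qen":54,"w":54,"yxa":33}],"s":[{"cj":66,"hfp":51,"sku":86},[5,33,32,81,45],{"a":15,"nf":23,"s":42},{"hlx":89,"iw":39}]}
After op 6 (add /s/3/xh 72): {"mad":[[94,62,4,83],[6,83],{"fax":42,"iqb":88,"j":75,"p":91},{"qen":54,"w":54,"yxa":33}],"s":[{"cj":66,"hfp":51,"sku":86},[5,33,32,81,45],{"a":15,"nf":23,"s":42},{"hlx":89,"iw":39,"xh":72}]}
After op 7 (add /s/0 99): {"mad":[[94,62,4,83],[6,83],{"fax":42,"iqb":88,"j":75,"p":91},{"qen":54,"w":54,"yxa":33}],"s":[99,{"cj":66,"hfp":51,"sku":86},[5,33,32,81,45],{"a":15,"nf":23,"s":42},{"hlx":89,"iw":39,"xh":72}]}
After op 8 (add /mad/3/fjq 59): {"mad":[[94,62,4,83],[6,83],{"fax":42,"iqb":88,"j":75,"p":91},{"fjq":59,"qen":54,"w":54,"yxa":33}],"s":[99,{"cj":66,"hfp":51,"sku":86},[5,33,32,81,45],{"a":15,"nf":23,"s":42},{"hlx":89,"iw":39,"xh":72}]}
After op 9 (replace /s/2/2 40): {"mad":[[94,62,4,83],[6,83],{"fax":42,"iqb":88,"j":75,"p":91},{"fjq":59,"qen":54,"w":54,"yxa":33}],"s":[99,{"cj":66,"hfp":51,"sku":86},[5,33,40,81,45],{"a":15,"nf":23,"s":42},{"hlx":89,"iw":39,"xh":72}]}
After op 10 (replace /s/3 79): {"mad":[[94,62,4,83],[6,83],{"fax":42,"iqb":88,"j":75,"p":91},{"fjq":59,"qen":54,"w":54,"yxa":33}],"s":[99,{"cj":66,"hfp":51,"sku":86},[5,33,40,81,45],79,{"hlx":89,"iw":39,"xh":72}]}
After op 11 (replace /mad/3/qen 43): {"mad":[[94,62,4,83],[6,83],{"fax":42,"iqb":88,"j":75,"p":91},{"fjq":59,"qen":43,"w":54,"yxa":33}],"s":[99,{"cj":66,"hfp":51,"sku":86},[5,33,40,81,45],79,{"hlx":89,"iw":39,"xh":72}]}
After op 12 (add /s/5 37): {"mad":[[94,62,4,83],[6,83],{"fax":42,"iqb":88,"j":75,"p":91},{"fjq":59,"qen":43,"w":54,"yxa":33}],"s":[99,{"cj":66,"hfp":51,"sku":86},[5,33,40,81,45],79,{"hlx":89,"iw":39,"xh":72},37]}
After op 13 (add /s/1/a 85): {"mad":[[94,62,4,83],[6,83],{"fax":42,"iqb":88,"j":75,"p":91},{"fjq":59,"qen":43,"w":54,"yxa":33}],"s":[99,{"a":85,"cj":66,"hfp":51,"sku":86},[5,33,40,81,45],79,{"hlx":89,"iw":39,"xh":72},37]}
After op 14 (remove /s/2/0): {"mad":[[94,62,4,83],[6,83],{"fax":42,"iqb":88,"j":75,"p":91},{"fjq":59,"qen":43,"w":54,"yxa":33}],"s":[99,{"a":85,"cj":66,"hfp":51,"sku":86},[33,40,81,45],79,{"hlx":89,"iw":39,"xh":72},37]}
After op 15 (add /s/5 54): {"mad":[[94,62,4,83],[6,83],{"fax":42,"iqb":88,"j":75,"p":91},{"fjq":59,"qen":43,"w":54,"yxa":33}],"s":[99,{"a":85,"cj":66,"hfp":51,"sku":86},[33,40,81,45],79,{"hlx":89,"iw":39,"xh":72},54,37]}
After op 16 (remove /mad/3/qen): {"mad":[[94,62,4,83],[6,83],{"fax":42,"iqb":88,"j":75,"p":91},{"fjq":59,"w":54,"yxa":33}],"s":[99,{"a":85,"cj":66,"hfp":51,"sku":86},[33,40,81,45],79,{"hlx":89,"iw":39,"xh":72},54,37]}
After op 17 (replace /s/4/hlx 87): {"mad":[[94,62,4,83],[6,83],{"fax":42,"iqb":88,"j":75,"p":91},{"fjq":59,"w":54,"yxa":33}],"s":[99,{"a":85,"cj":66,"hfp":51,"sku":86},[33,40,81,45],79,{"hlx":87,"iw":39,"xh":72},54,37]}
After op 18 (replace /s/3 89): {"mad":[[94,62,4,83],[6,83],{"fax":42,"iqb":88,"j":75,"p":91},{"fjq":59,"w":54,"yxa":33}],"s":[99,{"a":85,"cj":66,"hfp":51,"sku":86},[33,40,81,45],89,{"hlx":87,"iw":39,"xh":72},54,37]}
After op 19 (remove /mad/1/1): {"mad":[[94,62,4,83],[6],{"fax":42,"iqb":88,"j":75,"p":91},{"fjq":59,"w":54,"yxa":33}],"s":[99,{"a":85,"cj":66,"hfp":51,"sku":86},[33,40,81,45],89,{"hlx":87,"iw":39,"xh":72},54,37]}
After op 20 (remove /s/2/3): {"mad":[[94,62,4,83],[6],{"fax":42,"iqb":88,"j":75,"p":91},{"fjq":59,"w":54,"yxa":33}],"s":[99,{"a":85,"cj":66,"hfp":51,"sku":86},[33,40,81],89,{"hlx":87,"iw":39,"xh":72},54,37]}
After op 21 (add /s/2/3 92): {"mad":[[94,62,4,83],[6],{"fax":42,"iqb":88,"j":75,"p":91},{"fjq":59,"w":54,"yxa":33}],"s":[99,{"a":85,"cj":66,"hfp":51,"sku":86},[33,40,81,92],89,{"hlx":87,"iw":39,"xh":72},54,37]}
After op 22 (replace /s/2/3 61): {"mad":[[94,62,4,83],[6],{"fax":42,"iqb":88,"j":75,"p":91},{"fjq":59,"w":54,"yxa":33}],"s":[99,{"a":85,"cj":66,"hfp":51,"sku":86},[33,40,81,61],89,{"hlx":87,"iw":39,"xh":72},54,37]}
After op 23 (replace /mad/0/2 42): {"mad":[[94,62,42,83],[6],{"fax":42,"iqb":88,"j":75,"p":91},{"fjq":59,"w":54,"yxa":33}],"s":[99,{"a":85,"cj":66,"hfp":51,"sku":86},[33,40,81,61],89,{"hlx":87,"iw":39,"xh":72},54,37]}
After op 24 (remove /s/1/a): {"mad":[[94,62,42,83],[6],{"fax":42,"iqb":88,"j":75,"p":91},{"fjq":59,"w":54,"yxa":33}],"s":[99,{"cj":66,"hfp":51,"sku":86},[33,40,81,61],89,{"hlx":87,"iw":39,"xh":72},54,37]}

Answer: {"mad":[[94,62,42,83],[6],{"fax":42,"iqb":88,"j":75,"p":91},{"fjq":59,"w":54,"yxa":33}],"s":[99,{"cj":66,"hfp":51,"sku":86},[33,40,81,61],89,{"hlx":87,"iw":39,"xh":72},54,37]}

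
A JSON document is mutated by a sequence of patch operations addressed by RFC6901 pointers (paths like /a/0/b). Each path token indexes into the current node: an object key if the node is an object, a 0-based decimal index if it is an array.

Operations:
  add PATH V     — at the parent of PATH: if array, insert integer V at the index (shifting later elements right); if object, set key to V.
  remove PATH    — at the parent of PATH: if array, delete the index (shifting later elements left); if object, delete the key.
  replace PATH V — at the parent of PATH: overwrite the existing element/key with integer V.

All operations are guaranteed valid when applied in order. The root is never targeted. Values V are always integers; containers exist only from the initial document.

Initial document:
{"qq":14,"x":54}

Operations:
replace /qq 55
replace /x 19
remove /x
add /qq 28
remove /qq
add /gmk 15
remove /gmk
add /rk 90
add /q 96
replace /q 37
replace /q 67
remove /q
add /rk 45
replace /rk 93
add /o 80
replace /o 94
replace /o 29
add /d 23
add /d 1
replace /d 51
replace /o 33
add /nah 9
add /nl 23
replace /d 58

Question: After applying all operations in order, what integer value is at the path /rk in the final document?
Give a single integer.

Answer: 93

Derivation:
After op 1 (replace /qq 55): {"qq":55,"x":54}
After op 2 (replace /x 19): {"qq":55,"x":19}
After op 3 (remove /x): {"qq":55}
After op 4 (add /qq 28): {"qq":28}
After op 5 (remove /qq): {}
After op 6 (add /gmk 15): {"gmk":15}
After op 7 (remove /gmk): {}
After op 8 (add /rk 90): {"rk":90}
After op 9 (add /q 96): {"q":96,"rk":90}
After op 10 (replace /q 37): {"q":37,"rk":90}
After op 11 (replace /q 67): {"q":67,"rk":90}
After op 12 (remove /q): {"rk":90}
After op 13 (add /rk 45): {"rk":45}
After op 14 (replace /rk 93): {"rk":93}
After op 15 (add /o 80): {"o":80,"rk":93}
After op 16 (replace /o 94): {"o":94,"rk":93}
After op 17 (replace /o 29): {"o":29,"rk":93}
After op 18 (add /d 23): {"d":23,"o":29,"rk":93}
After op 19 (add /d 1): {"d":1,"o":29,"rk":93}
After op 20 (replace /d 51): {"d":51,"o":29,"rk":93}
After op 21 (replace /o 33): {"d":51,"o":33,"rk":93}
After op 22 (add /nah 9): {"d":51,"nah":9,"o":33,"rk":93}
After op 23 (add /nl 23): {"d":51,"nah":9,"nl":23,"o":33,"rk":93}
After op 24 (replace /d 58): {"d":58,"nah":9,"nl":23,"o":33,"rk":93}
Value at /rk: 93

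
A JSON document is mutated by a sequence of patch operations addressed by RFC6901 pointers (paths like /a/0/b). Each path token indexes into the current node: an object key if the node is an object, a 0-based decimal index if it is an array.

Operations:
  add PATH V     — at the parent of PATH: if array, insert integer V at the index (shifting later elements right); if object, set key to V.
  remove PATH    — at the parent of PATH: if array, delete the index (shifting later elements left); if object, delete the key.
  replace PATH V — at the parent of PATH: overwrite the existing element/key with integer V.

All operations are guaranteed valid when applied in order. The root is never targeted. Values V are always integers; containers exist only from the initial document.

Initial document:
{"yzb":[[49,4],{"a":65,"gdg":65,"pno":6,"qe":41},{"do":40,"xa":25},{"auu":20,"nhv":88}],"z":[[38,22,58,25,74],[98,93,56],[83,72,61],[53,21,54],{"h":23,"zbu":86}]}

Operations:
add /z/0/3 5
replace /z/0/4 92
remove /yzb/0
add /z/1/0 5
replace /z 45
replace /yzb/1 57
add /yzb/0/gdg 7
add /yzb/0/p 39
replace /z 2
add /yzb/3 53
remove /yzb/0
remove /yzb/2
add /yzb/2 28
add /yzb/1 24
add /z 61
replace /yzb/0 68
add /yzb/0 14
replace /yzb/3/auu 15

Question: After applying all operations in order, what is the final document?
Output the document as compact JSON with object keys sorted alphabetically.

Answer: {"yzb":[14,68,24,{"auu":15,"nhv":88},28],"z":61}

Derivation:
After op 1 (add /z/0/3 5): {"yzb":[[49,4],{"a":65,"gdg":65,"pno":6,"qe":41},{"do":40,"xa":25},{"auu":20,"nhv":88}],"z":[[38,22,58,5,25,74],[98,93,56],[83,72,61],[53,21,54],{"h":23,"zbu":86}]}
After op 2 (replace /z/0/4 92): {"yzb":[[49,4],{"a":65,"gdg":65,"pno":6,"qe":41},{"do":40,"xa":25},{"auu":20,"nhv":88}],"z":[[38,22,58,5,92,74],[98,93,56],[83,72,61],[53,21,54],{"h":23,"zbu":86}]}
After op 3 (remove /yzb/0): {"yzb":[{"a":65,"gdg":65,"pno":6,"qe":41},{"do":40,"xa":25},{"auu":20,"nhv":88}],"z":[[38,22,58,5,92,74],[98,93,56],[83,72,61],[53,21,54],{"h":23,"zbu":86}]}
After op 4 (add /z/1/0 5): {"yzb":[{"a":65,"gdg":65,"pno":6,"qe":41},{"do":40,"xa":25},{"auu":20,"nhv":88}],"z":[[38,22,58,5,92,74],[5,98,93,56],[83,72,61],[53,21,54],{"h":23,"zbu":86}]}
After op 5 (replace /z 45): {"yzb":[{"a":65,"gdg":65,"pno":6,"qe":41},{"do":40,"xa":25},{"auu":20,"nhv":88}],"z":45}
After op 6 (replace /yzb/1 57): {"yzb":[{"a":65,"gdg":65,"pno":6,"qe":41},57,{"auu":20,"nhv":88}],"z":45}
After op 7 (add /yzb/0/gdg 7): {"yzb":[{"a":65,"gdg":7,"pno":6,"qe":41},57,{"auu":20,"nhv":88}],"z":45}
After op 8 (add /yzb/0/p 39): {"yzb":[{"a":65,"gdg":7,"p":39,"pno":6,"qe":41},57,{"auu":20,"nhv":88}],"z":45}
After op 9 (replace /z 2): {"yzb":[{"a":65,"gdg":7,"p":39,"pno":6,"qe":41},57,{"auu":20,"nhv":88}],"z":2}
After op 10 (add /yzb/3 53): {"yzb":[{"a":65,"gdg":7,"p":39,"pno":6,"qe":41},57,{"auu":20,"nhv":88},53],"z":2}
After op 11 (remove /yzb/0): {"yzb":[57,{"auu":20,"nhv":88},53],"z":2}
After op 12 (remove /yzb/2): {"yzb":[57,{"auu":20,"nhv":88}],"z":2}
After op 13 (add /yzb/2 28): {"yzb":[57,{"auu":20,"nhv":88},28],"z":2}
After op 14 (add /yzb/1 24): {"yzb":[57,24,{"auu":20,"nhv":88},28],"z":2}
After op 15 (add /z 61): {"yzb":[57,24,{"auu":20,"nhv":88},28],"z":61}
After op 16 (replace /yzb/0 68): {"yzb":[68,24,{"auu":20,"nhv":88},28],"z":61}
After op 17 (add /yzb/0 14): {"yzb":[14,68,24,{"auu":20,"nhv":88},28],"z":61}
After op 18 (replace /yzb/3/auu 15): {"yzb":[14,68,24,{"auu":15,"nhv":88},28],"z":61}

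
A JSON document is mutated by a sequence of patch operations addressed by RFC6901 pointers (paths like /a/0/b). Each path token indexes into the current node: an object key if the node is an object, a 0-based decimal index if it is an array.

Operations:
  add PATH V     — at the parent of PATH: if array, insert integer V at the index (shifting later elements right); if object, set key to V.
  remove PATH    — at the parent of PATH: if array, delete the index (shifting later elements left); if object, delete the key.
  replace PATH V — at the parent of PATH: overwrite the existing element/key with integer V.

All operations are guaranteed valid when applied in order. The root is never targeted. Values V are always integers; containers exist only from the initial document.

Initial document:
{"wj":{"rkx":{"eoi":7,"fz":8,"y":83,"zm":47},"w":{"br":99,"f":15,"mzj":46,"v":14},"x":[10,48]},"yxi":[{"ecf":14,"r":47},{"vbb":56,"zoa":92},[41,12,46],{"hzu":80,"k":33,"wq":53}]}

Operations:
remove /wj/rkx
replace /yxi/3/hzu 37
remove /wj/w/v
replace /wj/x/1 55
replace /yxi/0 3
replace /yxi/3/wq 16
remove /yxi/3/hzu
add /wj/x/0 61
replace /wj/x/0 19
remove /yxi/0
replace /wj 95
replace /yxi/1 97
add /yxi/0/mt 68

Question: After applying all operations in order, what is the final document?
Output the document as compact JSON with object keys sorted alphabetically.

After op 1 (remove /wj/rkx): {"wj":{"w":{"br":99,"f":15,"mzj":46,"v":14},"x":[10,48]},"yxi":[{"ecf":14,"r":47},{"vbb":56,"zoa":92},[41,12,46],{"hzu":80,"k":33,"wq":53}]}
After op 2 (replace /yxi/3/hzu 37): {"wj":{"w":{"br":99,"f":15,"mzj":46,"v":14},"x":[10,48]},"yxi":[{"ecf":14,"r":47},{"vbb":56,"zoa":92},[41,12,46],{"hzu":37,"k":33,"wq":53}]}
After op 3 (remove /wj/w/v): {"wj":{"w":{"br":99,"f":15,"mzj":46},"x":[10,48]},"yxi":[{"ecf":14,"r":47},{"vbb":56,"zoa":92},[41,12,46],{"hzu":37,"k":33,"wq":53}]}
After op 4 (replace /wj/x/1 55): {"wj":{"w":{"br":99,"f":15,"mzj":46},"x":[10,55]},"yxi":[{"ecf":14,"r":47},{"vbb":56,"zoa":92},[41,12,46],{"hzu":37,"k":33,"wq":53}]}
After op 5 (replace /yxi/0 3): {"wj":{"w":{"br":99,"f":15,"mzj":46},"x":[10,55]},"yxi":[3,{"vbb":56,"zoa":92},[41,12,46],{"hzu":37,"k":33,"wq":53}]}
After op 6 (replace /yxi/3/wq 16): {"wj":{"w":{"br":99,"f":15,"mzj":46},"x":[10,55]},"yxi":[3,{"vbb":56,"zoa":92},[41,12,46],{"hzu":37,"k":33,"wq":16}]}
After op 7 (remove /yxi/3/hzu): {"wj":{"w":{"br":99,"f":15,"mzj":46},"x":[10,55]},"yxi":[3,{"vbb":56,"zoa":92},[41,12,46],{"k":33,"wq":16}]}
After op 8 (add /wj/x/0 61): {"wj":{"w":{"br":99,"f":15,"mzj":46},"x":[61,10,55]},"yxi":[3,{"vbb":56,"zoa":92},[41,12,46],{"k":33,"wq":16}]}
After op 9 (replace /wj/x/0 19): {"wj":{"w":{"br":99,"f":15,"mzj":46},"x":[19,10,55]},"yxi":[3,{"vbb":56,"zoa":92},[41,12,46],{"k":33,"wq":16}]}
After op 10 (remove /yxi/0): {"wj":{"w":{"br":99,"f":15,"mzj":46},"x":[19,10,55]},"yxi":[{"vbb":56,"zoa":92},[41,12,46],{"k":33,"wq":16}]}
After op 11 (replace /wj 95): {"wj":95,"yxi":[{"vbb":56,"zoa":92},[41,12,46],{"k":33,"wq":16}]}
After op 12 (replace /yxi/1 97): {"wj":95,"yxi":[{"vbb":56,"zoa":92},97,{"k":33,"wq":16}]}
After op 13 (add /yxi/0/mt 68): {"wj":95,"yxi":[{"mt":68,"vbb":56,"zoa":92},97,{"k":33,"wq":16}]}

Answer: {"wj":95,"yxi":[{"mt":68,"vbb":56,"zoa":92},97,{"k":33,"wq":16}]}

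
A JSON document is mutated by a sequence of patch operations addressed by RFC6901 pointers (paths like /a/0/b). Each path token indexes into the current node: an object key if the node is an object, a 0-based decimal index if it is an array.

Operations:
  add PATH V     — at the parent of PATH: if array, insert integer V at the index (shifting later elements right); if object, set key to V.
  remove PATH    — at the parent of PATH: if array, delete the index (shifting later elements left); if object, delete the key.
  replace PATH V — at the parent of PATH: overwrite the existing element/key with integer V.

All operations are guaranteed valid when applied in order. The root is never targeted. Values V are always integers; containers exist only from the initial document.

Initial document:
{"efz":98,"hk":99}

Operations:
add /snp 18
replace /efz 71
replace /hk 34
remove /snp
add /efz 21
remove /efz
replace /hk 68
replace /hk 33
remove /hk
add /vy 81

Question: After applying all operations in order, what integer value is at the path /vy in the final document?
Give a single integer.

After op 1 (add /snp 18): {"efz":98,"hk":99,"snp":18}
After op 2 (replace /efz 71): {"efz":71,"hk":99,"snp":18}
After op 3 (replace /hk 34): {"efz":71,"hk":34,"snp":18}
After op 4 (remove /snp): {"efz":71,"hk":34}
After op 5 (add /efz 21): {"efz":21,"hk":34}
After op 6 (remove /efz): {"hk":34}
After op 7 (replace /hk 68): {"hk":68}
After op 8 (replace /hk 33): {"hk":33}
After op 9 (remove /hk): {}
After op 10 (add /vy 81): {"vy":81}
Value at /vy: 81

Answer: 81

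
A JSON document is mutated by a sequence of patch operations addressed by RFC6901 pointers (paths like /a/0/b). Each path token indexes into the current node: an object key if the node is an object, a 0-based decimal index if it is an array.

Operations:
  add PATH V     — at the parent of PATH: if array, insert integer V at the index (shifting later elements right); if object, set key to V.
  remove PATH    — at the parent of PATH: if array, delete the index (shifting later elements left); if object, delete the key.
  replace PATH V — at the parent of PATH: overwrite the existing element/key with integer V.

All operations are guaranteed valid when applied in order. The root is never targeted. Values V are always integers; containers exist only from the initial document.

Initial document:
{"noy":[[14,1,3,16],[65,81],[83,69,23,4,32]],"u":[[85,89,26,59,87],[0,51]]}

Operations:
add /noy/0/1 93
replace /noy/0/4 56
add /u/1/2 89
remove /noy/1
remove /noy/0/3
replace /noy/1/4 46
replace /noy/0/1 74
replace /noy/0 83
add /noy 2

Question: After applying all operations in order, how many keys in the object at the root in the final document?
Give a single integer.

After op 1 (add /noy/0/1 93): {"noy":[[14,93,1,3,16],[65,81],[83,69,23,4,32]],"u":[[85,89,26,59,87],[0,51]]}
After op 2 (replace /noy/0/4 56): {"noy":[[14,93,1,3,56],[65,81],[83,69,23,4,32]],"u":[[85,89,26,59,87],[0,51]]}
After op 3 (add /u/1/2 89): {"noy":[[14,93,1,3,56],[65,81],[83,69,23,4,32]],"u":[[85,89,26,59,87],[0,51,89]]}
After op 4 (remove /noy/1): {"noy":[[14,93,1,3,56],[83,69,23,4,32]],"u":[[85,89,26,59,87],[0,51,89]]}
After op 5 (remove /noy/0/3): {"noy":[[14,93,1,56],[83,69,23,4,32]],"u":[[85,89,26,59,87],[0,51,89]]}
After op 6 (replace /noy/1/4 46): {"noy":[[14,93,1,56],[83,69,23,4,46]],"u":[[85,89,26,59,87],[0,51,89]]}
After op 7 (replace /noy/0/1 74): {"noy":[[14,74,1,56],[83,69,23,4,46]],"u":[[85,89,26,59,87],[0,51,89]]}
After op 8 (replace /noy/0 83): {"noy":[83,[83,69,23,4,46]],"u":[[85,89,26,59,87],[0,51,89]]}
After op 9 (add /noy 2): {"noy":2,"u":[[85,89,26,59,87],[0,51,89]]}
Size at the root: 2

Answer: 2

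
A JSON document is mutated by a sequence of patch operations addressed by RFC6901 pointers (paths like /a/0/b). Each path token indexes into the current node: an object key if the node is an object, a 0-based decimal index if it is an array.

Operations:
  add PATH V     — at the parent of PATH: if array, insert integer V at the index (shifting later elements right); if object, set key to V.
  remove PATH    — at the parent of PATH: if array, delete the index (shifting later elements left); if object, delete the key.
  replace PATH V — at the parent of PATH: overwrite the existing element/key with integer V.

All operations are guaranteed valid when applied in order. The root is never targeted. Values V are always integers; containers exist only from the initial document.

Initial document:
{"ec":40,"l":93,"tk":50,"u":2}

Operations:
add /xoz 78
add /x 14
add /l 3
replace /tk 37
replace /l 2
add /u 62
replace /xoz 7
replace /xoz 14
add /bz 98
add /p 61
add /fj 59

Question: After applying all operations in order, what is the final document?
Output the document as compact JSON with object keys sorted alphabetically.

Answer: {"bz":98,"ec":40,"fj":59,"l":2,"p":61,"tk":37,"u":62,"x":14,"xoz":14}

Derivation:
After op 1 (add /xoz 78): {"ec":40,"l":93,"tk":50,"u":2,"xoz":78}
After op 2 (add /x 14): {"ec":40,"l":93,"tk":50,"u":2,"x":14,"xoz":78}
After op 3 (add /l 3): {"ec":40,"l":3,"tk":50,"u":2,"x":14,"xoz":78}
After op 4 (replace /tk 37): {"ec":40,"l":3,"tk":37,"u":2,"x":14,"xoz":78}
After op 5 (replace /l 2): {"ec":40,"l":2,"tk":37,"u":2,"x":14,"xoz":78}
After op 6 (add /u 62): {"ec":40,"l":2,"tk":37,"u":62,"x":14,"xoz":78}
After op 7 (replace /xoz 7): {"ec":40,"l":2,"tk":37,"u":62,"x":14,"xoz":7}
After op 8 (replace /xoz 14): {"ec":40,"l":2,"tk":37,"u":62,"x":14,"xoz":14}
After op 9 (add /bz 98): {"bz":98,"ec":40,"l":2,"tk":37,"u":62,"x":14,"xoz":14}
After op 10 (add /p 61): {"bz":98,"ec":40,"l":2,"p":61,"tk":37,"u":62,"x":14,"xoz":14}
After op 11 (add /fj 59): {"bz":98,"ec":40,"fj":59,"l":2,"p":61,"tk":37,"u":62,"x":14,"xoz":14}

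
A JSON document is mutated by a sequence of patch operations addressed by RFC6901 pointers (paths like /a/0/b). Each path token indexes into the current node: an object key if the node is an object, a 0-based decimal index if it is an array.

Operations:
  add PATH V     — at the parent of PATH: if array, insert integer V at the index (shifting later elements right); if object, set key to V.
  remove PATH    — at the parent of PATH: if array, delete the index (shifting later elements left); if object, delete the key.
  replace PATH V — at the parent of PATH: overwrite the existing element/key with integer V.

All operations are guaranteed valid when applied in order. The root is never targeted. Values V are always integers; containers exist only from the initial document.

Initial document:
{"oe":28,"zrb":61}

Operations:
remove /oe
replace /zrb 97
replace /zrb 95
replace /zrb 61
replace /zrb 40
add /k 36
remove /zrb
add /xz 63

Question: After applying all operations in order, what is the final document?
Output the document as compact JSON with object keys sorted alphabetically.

Answer: {"k":36,"xz":63}

Derivation:
After op 1 (remove /oe): {"zrb":61}
After op 2 (replace /zrb 97): {"zrb":97}
After op 3 (replace /zrb 95): {"zrb":95}
After op 4 (replace /zrb 61): {"zrb":61}
After op 5 (replace /zrb 40): {"zrb":40}
After op 6 (add /k 36): {"k":36,"zrb":40}
After op 7 (remove /zrb): {"k":36}
After op 8 (add /xz 63): {"k":36,"xz":63}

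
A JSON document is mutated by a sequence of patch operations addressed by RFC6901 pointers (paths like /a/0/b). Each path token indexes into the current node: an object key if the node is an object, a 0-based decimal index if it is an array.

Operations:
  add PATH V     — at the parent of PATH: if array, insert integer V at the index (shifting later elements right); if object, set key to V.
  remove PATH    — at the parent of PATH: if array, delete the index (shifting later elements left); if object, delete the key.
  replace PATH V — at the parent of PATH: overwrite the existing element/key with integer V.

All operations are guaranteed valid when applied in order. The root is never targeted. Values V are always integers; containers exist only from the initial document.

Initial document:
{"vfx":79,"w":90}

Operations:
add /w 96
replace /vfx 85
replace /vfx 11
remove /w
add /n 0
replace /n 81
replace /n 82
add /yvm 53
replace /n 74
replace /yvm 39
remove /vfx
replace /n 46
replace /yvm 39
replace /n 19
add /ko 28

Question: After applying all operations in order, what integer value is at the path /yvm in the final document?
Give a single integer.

Answer: 39

Derivation:
After op 1 (add /w 96): {"vfx":79,"w":96}
After op 2 (replace /vfx 85): {"vfx":85,"w":96}
After op 3 (replace /vfx 11): {"vfx":11,"w":96}
After op 4 (remove /w): {"vfx":11}
After op 5 (add /n 0): {"n":0,"vfx":11}
After op 6 (replace /n 81): {"n":81,"vfx":11}
After op 7 (replace /n 82): {"n":82,"vfx":11}
After op 8 (add /yvm 53): {"n":82,"vfx":11,"yvm":53}
After op 9 (replace /n 74): {"n":74,"vfx":11,"yvm":53}
After op 10 (replace /yvm 39): {"n":74,"vfx":11,"yvm":39}
After op 11 (remove /vfx): {"n":74,"yvm":39}
After op 12 (replace /n 46): {"n":46,"yvm":39}
After op 13 (replace /yvm 39): {"n":46,"yvm":39}
After op 14 (replace /n 19): {"n":19,"yvm":39}
After op 15 (add /ko 28): {"ko":28,"n":19,"yvm":39}
Value at /yvm: 39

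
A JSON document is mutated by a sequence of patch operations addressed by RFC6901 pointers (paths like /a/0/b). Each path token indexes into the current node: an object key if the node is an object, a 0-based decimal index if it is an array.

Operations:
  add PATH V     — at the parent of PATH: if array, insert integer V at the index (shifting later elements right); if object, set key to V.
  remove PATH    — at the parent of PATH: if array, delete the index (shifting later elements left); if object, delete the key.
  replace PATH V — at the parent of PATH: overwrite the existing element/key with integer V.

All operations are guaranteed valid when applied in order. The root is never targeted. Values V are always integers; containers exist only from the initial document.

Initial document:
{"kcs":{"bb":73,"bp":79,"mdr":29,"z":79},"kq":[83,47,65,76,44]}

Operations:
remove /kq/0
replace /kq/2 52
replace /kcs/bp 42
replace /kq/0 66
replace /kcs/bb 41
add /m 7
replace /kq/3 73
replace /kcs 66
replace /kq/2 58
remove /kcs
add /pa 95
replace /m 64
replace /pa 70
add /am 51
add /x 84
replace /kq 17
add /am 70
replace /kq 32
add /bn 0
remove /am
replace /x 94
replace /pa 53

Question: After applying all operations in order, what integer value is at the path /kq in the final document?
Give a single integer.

Answer: 32

Derivation:
After op 1 (remove /kq/0): {"kcs":{"bb":73,"bp":79,"mdr":29,"z":79},"kq":[47,65,76,44]}
After op 2 (replace /kq/2 52): {"kcs":{"bb":73,"bp":79,"mdr":29,"z":79},"kq":[47,65,52,44]}
After op 3 (replace /kcs/bp 42): {"kcs":{"bb":73,"bp":42,"mdr":29,"z":79},"kq":[47,65,52,44]}
After op 4 (replace /kq/0 66): {"kcs":{"bb":73,"bp":42,"mdr":29,"z":79},"kq":[66,65,52,44]}
After op 5 (replace /kcs/bb 41): {"kcs":{"bb":41,"bp":42,"mdr":29,"z":79},"kq":[66,65,52,44]}
After op 6 (add /m 7): {"kcs":{"bb":41,"bp":42,"mdr":29,"z":79},"kq":[66,65,52,44],"m":7}
After op 7 (replace /kq/3 73): {"kcs":{"bb":41,"bp":42,"mdr":29,"z":79},"kq":[66,65,52,73],"m":7}
After op 8 (replace /kcs 66): {"kcs":66,"kq":[66,65,52,73],"m":7}
After op 9 (replace /kq/2 58): {"kcs":66,"kq":[66,65,58,73],"m":7}
After op 10 (remove /kcs): {"kq":[66,65,58,73],"m":7}
After op 11 (add /pa 95): {"kq":[66,65,58,73],"m":7,"pa":95}
After op 12 (replace /m 64): {"kq":[66,65,58,73],"m":64,"pa":95}
After op 13 (replace /pa 70): {"kq":[66,65,58,73],"m":64,"pa":70}
After op 14 (add /am 51): {"am":51,"kq":[66,65,58,73],"m":64,"pa":70}
After op 15 (add /x 84): {"am":51,"kq":[66,65,58,73],"m":64,"pa":70,"x":84}
After op 16 (replace /kq 17): {"am":51,"kq":17,"m":64,"pa":70,"x":84}
After op 17 (add /am 70): {"am":70,"kq":17,"m":64,"pa":70,"x":84}
After op 18 (replace /kq 32): {"am":70,"kq":32,"m":64,"pa":70,"x":84}
After op 19 (add /bn 0): {"am":70,"bn":0,"kq":32,"m":64,"pa":70,"x":84}
After op 20 (remove /am): {"bn":0,"kq":32,"m":64,"pa":70,"x":84}
After op 21 (replace /x 94): {"bn":0,"kq":32,"m":64,"pa":70,"x":94}
After op 22 (replace /pa 53): {"bn":0,"kq":32,"m":64,"pa":53,"x":94}
Value at /kq: 32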